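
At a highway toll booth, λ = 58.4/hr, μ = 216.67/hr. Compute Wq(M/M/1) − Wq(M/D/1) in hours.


ρ = 58.4/216.67 = 0.2695
Wq(M/M/1) = ρ/(μ−λ) = 0.2695/158.27 = 0.001703 hr
Wq(M/D/1) = ρ/(2(μ−λ)) = 0.0008515 hr
Savings = 0.001703 − 0.0008515 = 0.0008515 hr

Final: 0.0008515 hr


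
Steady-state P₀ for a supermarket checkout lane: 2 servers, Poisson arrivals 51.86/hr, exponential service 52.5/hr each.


a = λ/μ = 51.86/52.5 = 0.9878; ρ = a/c = 0.4939
Σ_{k=0}^{1} a^k/k! (terms k=0..1) = 1.00000 + 0.98781 = 1.98781
Tail: a^2/(2!(1−ρ)) = 0.97577/(2·0.5061) = 0.96402
P₀ = 1/(1.98781 + 0.96402) = 1/2.95183 = 0.338773

Final: 0.338773


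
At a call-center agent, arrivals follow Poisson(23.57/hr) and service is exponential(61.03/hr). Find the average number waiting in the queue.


ρ = 23.57/61.03 = 0.3862
Lq = ρ²/(1−ρ) = 0.1492/0.6138 = 0.2430

Final: 0.2430


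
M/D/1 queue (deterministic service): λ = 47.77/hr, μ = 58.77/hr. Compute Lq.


ρ = 47.77/58.77 = 0.8128
M/D/1: Lq = ρ²/(2(1−ρ)) = 0.6607/(2·0.1872) = 1.76495

Final: 1.76495


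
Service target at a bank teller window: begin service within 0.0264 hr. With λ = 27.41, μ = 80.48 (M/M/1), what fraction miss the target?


ρ = 27.41/80.48 = 0.3406
P(Wq > t) = ρ·e^{−(μ−λ)t} = 0.3406·e^{−1.4010}
= 0.3406·0.246339 = 0.083898

Final: 0.083898


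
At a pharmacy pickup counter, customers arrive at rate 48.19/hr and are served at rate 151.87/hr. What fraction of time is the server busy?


ρ = λ/μ = 48.19/151.87 = 0.3173

Final: 0.3173


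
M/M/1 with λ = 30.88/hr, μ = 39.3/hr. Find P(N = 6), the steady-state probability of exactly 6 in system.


ρ = 30.88/39.3 = 0.7858
P_n = (1−ρ)·ρ^n = (1 − 0.7858)·0.7858^6 = 0.2142·0.235347 = 0.050423

Final: 0.050423


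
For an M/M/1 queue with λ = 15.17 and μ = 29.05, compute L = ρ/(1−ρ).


ρ = λ/μ = 15.17/29.05 = 0.5222
L = ρ/(1−ρ) = 0.5222/(1 − 0.5222) = 0.5222/0.4778 = 1.0929

Final: 1.0929


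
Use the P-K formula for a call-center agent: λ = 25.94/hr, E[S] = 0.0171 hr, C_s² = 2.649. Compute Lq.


ρ = λ·E[S] = 25.94·0.0171 = 0.4436
Lq = ρ²(1+C_s²)/(2(1−ρ)) = 0.1968·(1+2.649)/(2·0.5564)
= 0.1968·3.6490/1.1129 = 0.64516

Final: 0.64516


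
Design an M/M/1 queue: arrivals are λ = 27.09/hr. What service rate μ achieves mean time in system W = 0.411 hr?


W = 1/(μ−λ) ⇒ μ − λ = 1/W = 1/0.411 = 2.4331
μ = λ + 1/W = 27.09 + 2.4331 = 29.5231 per hr

Final: 29.5231 /hr


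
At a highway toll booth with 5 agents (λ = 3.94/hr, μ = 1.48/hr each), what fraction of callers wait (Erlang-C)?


a = λ/μ = 2.6622; ρ = a/5 = 0.5324
P₀ = 0.067448 (from M/M/c formula)
C(c,a) = [a^c/(c!(1−ρ))]·P₀ = [133.71266/(120·0.4676)]·0.067448
= 2.38313·0.067448 = 0.160738

Final: 0.160738


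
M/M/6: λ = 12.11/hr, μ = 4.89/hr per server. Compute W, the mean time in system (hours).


a = 2.4765; ρ = 0.4127; P₀ = 0.083589
Lq = P₀·a^c·ρ/(c!(1−ρ)²) = 0.03205
Wq = Lq/λ = 0.03205/12.11 = 0.002647 hr
W = Wq + 1/μ = 0.002647 + 0.20450 = 0.20715 hr

Final: 0.20715 hr


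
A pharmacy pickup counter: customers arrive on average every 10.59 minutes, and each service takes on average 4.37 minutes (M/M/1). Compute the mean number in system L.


λ = 60/10.59 = 5.6657 /hr
μ = 60/4.37 = 13.7300 /hr
ρ = λ/μ = 5.6657/13.7300 = 0.4127
L = ρ/(1−ρ) = 0.4127/0.5873 = 0.7026

Final: 0.7026


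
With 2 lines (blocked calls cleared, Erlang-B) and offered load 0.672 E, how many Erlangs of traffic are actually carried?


B(2,0.672) = 0.118976 (Erlang-B)
Carried load = a(1 − B) = 0.672·(1 − 0.118976) = 0.672·0.881024 = 0.5920 E

Final: 0.5920 Erlangs


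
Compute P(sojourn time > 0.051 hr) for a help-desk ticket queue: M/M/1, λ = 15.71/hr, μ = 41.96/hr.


W ~ Exponential(μ−λ) for M/M/1.
μ − λ = 41.96 − 15.71 = 26.2500
P(W > t) = e^{−(μ−λ)t} = e^{−1.3387} = 0.262173

Final: 0.262173


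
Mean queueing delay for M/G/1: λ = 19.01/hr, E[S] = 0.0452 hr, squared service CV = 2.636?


ρ = λ·E[S] = 19.01·0.0452 = 0.8593
E[S²] = E[S]²(1+C_s²) = 0.0452²·(1+2.636) = 0.007428
Wq = λ·E[S²]/(2(1−ρ)) = 19.01·0.007428/(2·0.1407) = 0.50166 hr

Final: 0.50166 hr


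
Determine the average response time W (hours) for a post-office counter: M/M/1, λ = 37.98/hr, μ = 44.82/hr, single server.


W = 1/(μ−λ) = 1/(44.82 − 37.98) = 1/6.84 = 0.1462 hr

Final: 0.1462 hr


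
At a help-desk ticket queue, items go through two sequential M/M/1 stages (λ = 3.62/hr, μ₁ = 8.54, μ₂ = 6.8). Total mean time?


Each node sees arrival rate λ = 3.62/hr (tandem ⇒ throughput preserved).
W₁ = 1/(μ₁−λ) = 1/(8.54−3.62) = 0.20325 hr
W₂ = 1/(μ₂−λ) = 1/(6.8−3.62) = 0.31447 hr
W_total = W₁ + W₂ = 0.20325 + 0.31447 = 0.51772 hr

Final: 0.51772 hr


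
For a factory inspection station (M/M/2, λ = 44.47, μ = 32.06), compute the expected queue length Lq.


a = λ/μ = 1.3871; ρ = a/2 = 0.6935
P₀ = 0.180956
Lq = P₀·a^c·ρ / (c!·(1−ρ)²) = 0.180956·1.92401·0.6935/(2·0.09392)
= 1.28554

Final: 1.28554


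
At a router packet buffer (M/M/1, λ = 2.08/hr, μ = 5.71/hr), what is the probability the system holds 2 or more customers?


ρ = 2.08/5.71 = 0.3643
P(N ≥ n) = ρ^n = 0.3643^2 = 0.132695

Final: 0.132695


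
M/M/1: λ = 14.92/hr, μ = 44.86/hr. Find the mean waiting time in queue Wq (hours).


ρ = 14.92/44.86 = 0.3326
Wq = ρ/(μ−λ) = 0.3326/(44.86 − 14.92) = 0.3326/29.94 = 0.01111 hr

Final: 0.01111 hr


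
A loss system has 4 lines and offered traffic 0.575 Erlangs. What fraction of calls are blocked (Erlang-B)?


B(c,a) = (a^c/c!) / Σ_{k=0}^{c} a^k/k!
a^4/4! = 0.004555
Σ terms (k=0..4): 1.00000 + 0.57500 + 0.16531 + 0.03168 + 0.004555 = 1.776552
B = 0.004555/1.776552 = 0.002564

Final: 0.002564


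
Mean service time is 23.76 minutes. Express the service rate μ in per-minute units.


μ = 1/(service time) in consistent units.
1 minute = 1 min, so μ = 1/23.76 = 0.04209 per minute

Final: 0.04209 /min


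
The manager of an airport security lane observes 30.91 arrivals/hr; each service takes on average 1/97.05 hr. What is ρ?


ρ = λ/μ = 30.91/97.05 = 0.3185

Final: 0.3185


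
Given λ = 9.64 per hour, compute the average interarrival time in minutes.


Mean interarrival time = 1/λ = 1/9.64 hour = 0.10373 hour
In minutes: 0.10373 × 60 = 6.2241 min

Final: 6.2241 min


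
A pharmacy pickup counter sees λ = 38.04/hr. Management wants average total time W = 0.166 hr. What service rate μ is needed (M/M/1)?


W = 1/(μ−λ) ⇒ μ − λ = 1/W = 1/0.166 = 6.0241
μ = λ + 1/W = 38.04 + 6.0241 = 44.0641 per hr

Final: 44.0641 /hr


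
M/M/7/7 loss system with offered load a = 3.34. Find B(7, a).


B(c,a) = (a^c/c!) / Σ_{k=0}^{c} a^k/k!
a^7/7! = 0.920015
Σ terms (k=0..7): 1.00000 + 3.34000 + 5.57780 + 6.20995 + 5.18531 + 3.46379 + 1.92817 + 0.92001 = 27.625035
B = 0.920015/27.625035 = 0.033304

Final: 0.033304


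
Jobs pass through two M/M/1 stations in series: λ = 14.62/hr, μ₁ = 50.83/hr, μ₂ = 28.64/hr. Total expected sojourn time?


Each node sees arrival rate λ = 14.62/hr (tandem ⇒ throughput preserved).
W₁ = 1/(μ₁−λ) = 1/(50.83−14.62) = 0.02762 hr
W₂ = 1/(μ₂−λ) = 1/(28.64−14.62) = 0.07133 hr
W_total = W₁ + W₂ = 0.02762 + 0.07133 = 0.09894 hr

Final: 0.09894 hr


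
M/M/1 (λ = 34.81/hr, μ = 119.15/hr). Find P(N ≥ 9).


ρ = 34.81/119.15 = 0.2922
P(N ≥ n) = ρ^n = 0.2922^9 = 0.00001551

Final: 0.00001551


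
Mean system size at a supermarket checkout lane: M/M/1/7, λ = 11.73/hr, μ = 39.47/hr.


ρ = 11.73/39.47 = 0.2972
L = ρ[1 − (K+1)ρ^K + Kρ^(K+1)] / [(1−ρ)(1−ρ^(K+1))]
Numerator: 0.2972·(1 − 8·0.0002047 + 7·0.00006085) = 0.296828
Denominator: (0.7028)·(0.999939) = 0.702769
L = 0.296828/0.702769 = 0.4224

Final: 0.4224


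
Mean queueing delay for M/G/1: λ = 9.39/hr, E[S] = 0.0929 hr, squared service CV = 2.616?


ρ = λ·E[S] = 9.39·0.0929 = 0.8723
E[S²] = E[S]²(1+C_s²) = 0.0929²·(1+2.616) = 0.031208
Wq = λ·E[S²]/(2(1−ρ)) = 9.39·0.031208/(2·0.1277) = 1.14765 hr

Final: 1.14765 hr


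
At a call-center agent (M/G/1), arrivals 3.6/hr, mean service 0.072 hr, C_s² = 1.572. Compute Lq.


ρ = λ·E[S] = 3.6·0.072 = 0.2592
Lq = ρ²(1+C_s²)/(2(1−ρ)) = 0.06718·(1+1.572)/(2·0.7408)
= 0.06718·2.5720/1.4816 = 0.11663

Final: 0.11663


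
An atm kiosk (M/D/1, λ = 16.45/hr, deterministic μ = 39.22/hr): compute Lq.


ρ = 16.45/39.22 = 0.4194
M/D/1: Lq = ρ²/(2(1−ρ)) = 0.1759/(2·0.5806) = 0.15151

Final: 0.15151


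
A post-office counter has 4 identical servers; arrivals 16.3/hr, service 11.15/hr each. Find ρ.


ρ = λ/(cμ) = 16.3/(4·11.15) = 16.3/44.60 = 0.3655

Final: 0.3655


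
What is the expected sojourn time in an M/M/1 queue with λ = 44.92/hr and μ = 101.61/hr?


W = 1/(μ−λ) = 1/(101.61 − 44.92) = 1/56.69 = 0.01764 hr

Final: 0.01764 hr


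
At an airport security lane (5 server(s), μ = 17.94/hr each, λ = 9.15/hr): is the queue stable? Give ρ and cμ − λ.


Total capacity cμ = 5·17.94 = 89.70/hr
ρ = λ/(cμ) = 9.15/89.70 = 0.1020
Stable ⇔ ρ < 1: YES
Spare capacity = cμ − λ = 89.70 − 9.15 = 80.55/hr

Final: ρ = 0.1020; stable; margin = 80.55/hr


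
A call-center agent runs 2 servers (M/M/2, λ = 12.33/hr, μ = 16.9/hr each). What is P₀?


a = λ/μ = 12.33/16.9 = 0.7296; ρ = a/c = 0.3648
Σ_{k=0}^{1} a^k/k! (terms k=0..1) = 1.00000 + 0.72959 = 1.72959
Tail: a^2/(2!(1−ρ)) = 0.53230/(2·0.6352) = 0.41899
P₀ = 1/(1.72959 + 0.41899) = 1/2.14858 = 0.465424

Final: 0.465424


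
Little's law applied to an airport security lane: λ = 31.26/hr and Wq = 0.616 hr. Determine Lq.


Lq = λWq = 31.26·0.616 = 19.2562

Final: 19.2562


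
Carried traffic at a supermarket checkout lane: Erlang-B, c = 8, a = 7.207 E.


B(8,7.207) = 0.190715 (Erlang-B)
Carried load = a(1 − B) = 7.207·(1 − 0.190715) = 7.207·0.809285 = 5.8325 E

Final: 5.8325 Erlangs


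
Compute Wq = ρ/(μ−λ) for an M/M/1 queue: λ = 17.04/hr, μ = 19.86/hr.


ρ = 17.04/19.86 = 0.8580
Wq = ρ/(μ−λ) = 0.8580/(19.86 − 17.04) = 0.8580/2.82 = 0.3043 hr

Final: 0.3043 hr


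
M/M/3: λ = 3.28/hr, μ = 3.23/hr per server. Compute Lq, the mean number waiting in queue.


a = λ/μ = 1.0155; ρ = a/3 = 0.3385
P₀ = 0.357793
Lq = P₀·a^c·ρ / (c!·(1−ρ)²) = 0.357793·1.04716·0.3385/(6·0.43759)
= 0.04830

Final: 0.04830


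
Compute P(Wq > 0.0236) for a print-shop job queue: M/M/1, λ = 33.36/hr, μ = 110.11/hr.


ρ = 33.36/110.11 = 0.3030
P(Wq > t) = ρ·e^{−(μ−λ)t} = 0.3030·e^{−1.8113}
= 0.3030·0.163442 = 0.049518

Final: 0.049518


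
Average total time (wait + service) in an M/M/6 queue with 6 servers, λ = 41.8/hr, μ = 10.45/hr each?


a = 4.0000; ρ = 0.6667; P₀ = 0.016685
Lq = P₀·a^c·ρ/(c!(1−ρ)²) = 0.56952
Wq = Lq/λ = 0.56952/41.8 = 0.01362 hr
W = Wq + 1/μ = 0.01362 + 0.09569 = 0.10932 hr

Final: 0.10932 hr


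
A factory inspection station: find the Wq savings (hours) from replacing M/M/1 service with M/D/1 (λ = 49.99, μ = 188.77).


ρ = 49.99/188.77 = 0.2648
Wq(M/M/1) = ρ/(μ−λ) = 0.2648/138.78 = 0.001908 hr
Wq(M/D/1) = ρ/(2(μ−λ)) = 0.0009541 hr
Savings = 0.001908 − 0.0009541 = 0.0009541 hr

Final: 0.0009541 hr


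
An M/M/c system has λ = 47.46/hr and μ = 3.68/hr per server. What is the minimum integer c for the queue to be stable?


Stability requires cμ > λ ⇔ c > λ/μ.
λ/μ = 47.46/3.68 = 12.8967
Minimum integer c = ⌊12.8967⌋ + 1 = 13
Check: 13·3.68 = 47.84 > 47.46, while 12·3.68 = 44.16 ≤ 47.46

Final: 13 servers


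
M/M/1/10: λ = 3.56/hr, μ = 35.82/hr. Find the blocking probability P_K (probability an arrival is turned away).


ρ = λ/μ = 3.56/35.82 = 0.09939
P_K = (1−ρ)ρ^K/(1−ρ^(K+1)) = (0.9006·9.403e-11)/(1 − 9.345e-12)
= 8.468e-11/1.000000 = 8.468e-11

Final: 8.468e-11


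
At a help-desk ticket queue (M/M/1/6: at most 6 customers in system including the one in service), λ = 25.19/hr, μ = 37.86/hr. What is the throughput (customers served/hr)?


ρ = 0.6653; P_K = (1−ρ)ρ^6/(1−ρ^7) = 0.030811
λ_eff = λ(1 − P_K) = 25.19·(1 − 0.030811) = 25.19·0.969189 = 24.4139 /hr

Final: 24.4139 /hr


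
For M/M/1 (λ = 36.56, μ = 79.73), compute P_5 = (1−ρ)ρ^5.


ρ = 36.56/79.73 = 0.4585
P_n = (1−ρ)·ρ^n = (1 − 0.4585)·0.4585^5 = 0.5415·0.020273 = 0.010977

Final: 0.010977


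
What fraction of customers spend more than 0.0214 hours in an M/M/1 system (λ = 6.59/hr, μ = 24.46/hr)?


W ~ Exponential(μ−λ) for M/M/1.
μ − λ = 24.46 − 6.59 = 17.8700
P(W > t) = e^{−(μ−λ)t} = e^{−0.3824} = 0.682210

Final: 0.682210


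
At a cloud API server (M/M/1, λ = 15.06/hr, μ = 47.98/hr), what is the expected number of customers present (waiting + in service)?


ρ = λ/μ = 15.06/47.98 = 0.3139
L = ρ/(1−ρ) = 0.3139/(1 − 0.3139) = 0.3139/0.6861 = 0.4575

Final: 0.4575


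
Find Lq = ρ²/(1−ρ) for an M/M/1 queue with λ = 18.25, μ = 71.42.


ρ = 18.25/71.42 = 0.2555
Lq = ρ²/(1−ρ) = 0.06530/0.7445 = 0.08771

Final: 0.08771


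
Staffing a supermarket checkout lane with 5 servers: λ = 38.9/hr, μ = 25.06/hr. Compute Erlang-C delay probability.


a = λ/μ = 1.5523; ρ = a/5 = 0.3105
P₀ = 0.211360 (from M/M/c formula)
C(c,a) = [a^c/(c!(1−ρ))]·P₀ = [9.01245/(120·0.6895)]·0.211360
= 0.10892·0.211360 = 0.023021

Final: 0.023021


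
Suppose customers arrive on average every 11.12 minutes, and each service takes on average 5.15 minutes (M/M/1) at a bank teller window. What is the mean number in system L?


λ = 60/11.12 = 5.3957 /hr
μ = 60/5.15 = 11.6505 /hr
ρ = λ/μ = 5.3957/11.6505 = 0.4631
L = ρ/(1−ρ) = 0.4631/0.5369 = 0.8626

Final: 0.8626


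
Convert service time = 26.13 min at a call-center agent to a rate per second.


μ = 1/(service time) in consistent units.
1 second = 0.0166667 min, so μ = 0.0166667/26.13 = 0.0006378 per second

Final: 0.0006378 /sec


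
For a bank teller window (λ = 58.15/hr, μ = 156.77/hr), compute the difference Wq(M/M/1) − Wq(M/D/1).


ρ = 58.15/156.77 = 0.3709
Wq(M/M/1) = ρ/(μ−λ) = 0.3709/98.62 = 0.003761 hr
Wq(M/D/1) = ρ/(2(μ−λ)) = 0.001881 hr
Savings = 0.003761 − 0.001881 = 0.001881 hr

Final: 0.001881 hr


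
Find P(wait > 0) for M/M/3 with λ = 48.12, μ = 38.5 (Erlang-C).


a = λ/μ = 1.2499; ρ = a/3 = 0.4166
P₀ = 0.278646 (from M/M/c formula)
C(c,a) = [a^c/(c!(1−ρ))]·P₀ = [1.95252/(6·0.5834)]·0.278646
= 0.55782·0.278646 = 0.155435

Final: 0.155435


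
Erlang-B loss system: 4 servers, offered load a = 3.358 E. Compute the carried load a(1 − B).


B(4,3.358) = 0.245221 (Erlang-B)
Carried load = a(1 − B) = 3.358·(1 − 0.245221) = 3.358·0.754779 = 2.5345 E

Final: 2.5345 Erlangs


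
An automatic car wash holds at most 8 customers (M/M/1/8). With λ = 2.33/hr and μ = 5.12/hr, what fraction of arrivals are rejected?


ρ = λ/μ = 2.33/5.12 = 0.4551
P_K = (1−ρ)ρ^K/(1−ρ^(K+1)) = (0.5449·0.001839)/(1 − 0.0008371)
= 0.001002/0.999163 = 0.001003

Final: 0.001003


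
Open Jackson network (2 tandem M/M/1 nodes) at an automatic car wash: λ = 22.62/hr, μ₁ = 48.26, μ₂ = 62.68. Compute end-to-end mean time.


Each node sees arrival rate λ = 22.62/hr (tandem ⇒ throughput preserved).
W₁ = 1/(μ₁−λ) = 1/(48.26−22.62) = 0.03900 hr
W₂ = 1/(μ₂−λ) = 1/(62.68−22.62) = 0.02496 hr
W_total = W₁ + W₂ = 0.03900 + 0.02496 = 0.06396 hr

Final: 0.06396 hr


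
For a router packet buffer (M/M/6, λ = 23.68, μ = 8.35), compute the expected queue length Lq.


a = λ/μ = 2.8359; ρ = a/6 = 0.4727
P₀ = 0.057963
Lq = P₀·a^c·ρ / (c!·(1−ρ)²) = 0.057963·520.20118·0.4727/(720·0.27809)
= 0.07118

Final: 0.07118


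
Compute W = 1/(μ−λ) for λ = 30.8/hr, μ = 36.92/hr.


W = 1/(μ−λ) = 1/(36.92 − 30.8) = 1/6.12 = 0.1634 hr

Final: 0.1634 hr


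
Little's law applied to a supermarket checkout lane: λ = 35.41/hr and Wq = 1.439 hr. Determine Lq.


Lq = λWq = 35.41·1.439 = 50.9550

Final: 50.9550


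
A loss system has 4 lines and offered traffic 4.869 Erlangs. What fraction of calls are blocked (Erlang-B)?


B(c,a) = (a^c/c!) / Σ_{k=0}^{c} a^k/k!
a^4/4! = 23.417895
Σ terms (k=0..4): 1.00000 + 4.86900 + 11.85358 + 19.23836 + 23.41790 = 60.378837
B = 23.417895/60.378837 = 0.387849

Final: 0.387849


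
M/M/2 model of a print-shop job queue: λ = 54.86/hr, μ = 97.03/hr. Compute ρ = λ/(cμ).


ρ = λ/(cμ) = 54.86/(2·97.03) = 54.86/194.06 = 0.2827

Final: 0.2827


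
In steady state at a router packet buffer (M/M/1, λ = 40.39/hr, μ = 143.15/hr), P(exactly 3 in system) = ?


ρ = 40.39/143.15 = 0.2822
P_n = (1−ρ)·ρ^n = (1 − 0.2822)·0.2822^3 = 0.7178·0.022462 = 0.016124

Final: 0.016124


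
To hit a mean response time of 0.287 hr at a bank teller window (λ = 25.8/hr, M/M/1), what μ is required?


W = 1/(μ−λ) ⇒ μ − λ = 1/W = 1/0.287 = 3.4843
μ = λ + 1/W = 25.8 + 3.4843 = 29.2843 per hr

Final: 29.2843 /hr


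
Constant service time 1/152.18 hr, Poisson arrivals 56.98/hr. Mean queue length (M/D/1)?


ρ = 56.98/152.18 = 0.3744
M/D/1: Lq = ρ²/(2(1−ρ)) = 0.1402/(2·0.6256) = 0.11205

Final: 0.11205


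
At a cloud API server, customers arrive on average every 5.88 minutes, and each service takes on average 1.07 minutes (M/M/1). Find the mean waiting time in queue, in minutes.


λ = 60/5.88 = 10.2041 /hr
μ = 60/1.07 = 56.0748 /hr
ρ = λ/μ = 10.2041/56.0748 = 0.1820
Wq = ρ/(μ−λ) = 0.1820/(56.0748−10.2041) = 0.003967 hr
In minutes: 0.003967·60 = 0.2380 min

Final: 0.2380 min


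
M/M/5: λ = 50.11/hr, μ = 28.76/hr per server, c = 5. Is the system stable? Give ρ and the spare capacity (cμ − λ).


Total capacity cμ = 5·28.76 = 143.80/hr
ρ = λ/(cμ) = 50.11/143.80 = 0.3485
Stable ⇔ ρ < 1: YES
Spare capacity = cμ − λ = 143.80 − 50.11 = 93.69/hr

Final: ρ = 0.3485; stable; margin = 93.69/hr


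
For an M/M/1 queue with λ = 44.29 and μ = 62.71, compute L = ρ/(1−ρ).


ρ = λ/μ = 44.29/62.71 = 0.7063
L = ρ/(1−ρ) = 0.7063/(1 − 0.7063) = 0.7063/0.2937 = 2.4045

Final: 2.4045


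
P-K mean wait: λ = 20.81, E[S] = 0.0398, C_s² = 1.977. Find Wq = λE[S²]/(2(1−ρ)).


ρ = λ·E[S] = 20.81·0.0398 = 0.8282
E[S²] = E[S]²(1+C_s²) = 0.0398²·(1+1.977) = 0.004716
Wq = λ·E[S²]/(2(1−ρ)) = 20.81·0.004716/(2·0.1718) = 0.28567 hr

Final: 0.28567 hr


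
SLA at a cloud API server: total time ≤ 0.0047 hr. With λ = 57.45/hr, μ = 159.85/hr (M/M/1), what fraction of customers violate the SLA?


W ~ Exponential(μ−λ) for M/M/1.
μ − λ = 159.85 − 57.45 = 102.4000
P(W > t) = e^{−(μ−λ)t} = e^{−0.4813} = 0.617992

Final: 0.617992


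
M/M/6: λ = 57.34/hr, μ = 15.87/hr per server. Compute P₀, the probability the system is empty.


a = λ/μ = 57.34/15.87 = 3.6131; ρ = a/c = 0.6022
Σ_{k=0}^{5} a^k/k! (terms k=0..5) = 1.00000 + 3.61311 + 6.52727 + 7.86124 + 7.10087 + 5.13124 = 31.23373
Tail: a^6/(6!(1−ρ)) = 2224.76719/(720·0.3978) = 7.76730
P₀ = 1/(31.23373 + 7.76730) = 1/39.00104 = 0.025640

Final: 0.025640


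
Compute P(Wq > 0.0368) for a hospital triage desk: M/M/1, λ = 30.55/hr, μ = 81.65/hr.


ρ = 30.55/81.65 = 0.3742
P(Wq > t) = ρ·e^{−(μ−λ)t} = 0.3742·e^{−1.8805}
= 0.3742·0.152517 = 0.057065

Final: 0.057065


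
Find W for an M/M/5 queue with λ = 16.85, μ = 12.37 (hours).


a = 1.3622; ρ = 0.2724; P₀ = 0.255864
Lq = P₀·a^c·ρ/(c!(1−ρ)²) = 0.005146
Wq = Lq/λ = 0.005146/16.85 = 0.0003054 hr
W = Wq + 1/μ = 0.0003054 + 0.08084 = 0.08115 hr

Final: 0.08115 hr


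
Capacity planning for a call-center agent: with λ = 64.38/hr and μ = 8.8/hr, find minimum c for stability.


Stability requires cμ > λ ⇔ c > λ/μ.
λ/μ = 64.38/8.8 = 7.3159
Minimum integer c = ⌊7.3159⌋ + 1 = 8
Check: 8·8.8 = 70.40 > 64.38, while 7·8.8 = 61.60 ≤ 64.38

Final: 8 servers


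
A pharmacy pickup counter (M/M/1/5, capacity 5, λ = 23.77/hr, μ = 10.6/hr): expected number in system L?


ρ = 23.77/10.6 = 2.2425
L = ρ[1 − (K+1)ρ^K + Kρ^(K+1)] / [(1−ρ)(1−ρ^(K+1))]
Numerator: 2.2425·(1 − 6·56.704377 + 5·127.156890) = 665.017754
Denominator: (-1.2425)·(-126.156890) = 156.743986
L = 665.017754/156.743986 = 4.2427

Final: 4.2427


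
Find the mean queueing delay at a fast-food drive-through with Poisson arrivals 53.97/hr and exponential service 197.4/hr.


ρ = 53.97/197.4 = 0.2734
Wq = ρ/(μ−λ) = 0.2734/(197.4 − 53.97) = 0.2734/143.43 = 0.001906 hr

Final: 0.001906 hr


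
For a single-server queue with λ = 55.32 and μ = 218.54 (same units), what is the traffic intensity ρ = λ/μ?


ρ = λ/μ = 55.32/218.54 = 0.2531

Final: 0.2531


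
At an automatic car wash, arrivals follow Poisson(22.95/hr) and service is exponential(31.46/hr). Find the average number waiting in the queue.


ρ = 22.95/31.46 = 0.7295
Lq = ρ²/(1−ρ) = 0.5322/0.2705 = 1.9673

Final: 1.9673


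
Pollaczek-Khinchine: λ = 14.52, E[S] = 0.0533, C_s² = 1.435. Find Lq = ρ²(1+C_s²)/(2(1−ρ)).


ρ = λ·E[S] = 14.52·0.0533 = 0.7739
Lq = ρ²(1+C_s²)/(2(1−ρ)) = 0.5989·(1+1.435)/(2·0.2261)
= 0.5989·2.4350/0.4522 = 3.22542

Final: 3.22542


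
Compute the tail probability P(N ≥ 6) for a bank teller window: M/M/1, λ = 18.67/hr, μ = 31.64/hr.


ρ = 18.67/31.64 = 0.5901
P(N ≥ n) = ρ^n = 0.5901^6 = 0.042213

Final: 0.042213


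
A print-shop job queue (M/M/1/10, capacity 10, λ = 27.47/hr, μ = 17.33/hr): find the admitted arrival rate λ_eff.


ρ = 1.5851; P_K = (1−ρ)ρ^10/(1−ρ^11) = 0.371470
λ_eff = λ(1 − P_K) = 27.47·(1 − 0.371470) = 27.47·0.628530 = 17.2657 /hr

Final: 17.2657 /hr


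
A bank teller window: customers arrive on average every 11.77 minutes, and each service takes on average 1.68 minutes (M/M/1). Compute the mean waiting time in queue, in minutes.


λ = 60/11.77 = 5.0977 /hr
μ = 60/1.68 = 35.7143 /hr
ρ = λ/μ = 5.0977/35.7143 = 0.1427
Wq = ρ/(μ−λ) = 0.1427/(35.7143−5.0977) = 0.004662 hr
In minutes: 0.004662·60 = 0.2797 min

Final: 0.2797 min


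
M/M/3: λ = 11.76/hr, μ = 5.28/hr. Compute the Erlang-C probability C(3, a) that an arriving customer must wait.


a = λ/μ = 2.2273; ρ = a/3 = 0.7424
P₀ = 0.077779 (from M/M/c formula)
C(c,a) = [a^c/(c!(1−ρ))]·P₀ = [11.04893/(6·0.2576)]·0.077779
= 7.14931·0.077779 = 0.556065

Final: 0.556065


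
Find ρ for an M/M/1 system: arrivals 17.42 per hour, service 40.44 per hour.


ρ = λ/μ = 17.42/40.44 = 0.4308

Final: 0.4308


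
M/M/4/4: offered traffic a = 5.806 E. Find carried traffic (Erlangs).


B(4,5.806) = 0.456899 (Erlang-B)
Carried load = a(1 − B) = 5.806·(1 − 0.456899) = 5.806·0.543101 = 3.1532 E

Final: 3.1532 Erlangs


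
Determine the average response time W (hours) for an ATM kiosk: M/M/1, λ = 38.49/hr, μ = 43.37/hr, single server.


W = 1/(μ−λ) = 1/(43.37 − 38.49) = 1/4.88 = 0.2049 hr

Final: 0.2049 hr


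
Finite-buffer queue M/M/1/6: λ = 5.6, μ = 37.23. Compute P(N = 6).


ρ = λ/μ = 5.6/37.23 = 0.1504
P_K = (1−ρ)ρ^K/(1−ρ^(K+1)) = (0.8496·0.00001158)/(1 − 0.000001742)
= 0.000009840/0.999998 = 0.000009840

Final: 0.000009840


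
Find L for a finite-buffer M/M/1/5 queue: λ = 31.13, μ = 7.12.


ρ = 31.13/7.12 = 4.3722
L = ρ[1 − (K+1)ρ^K + Kρ^(K+1)] / [(1−ρ)(1−ρ^(K+1))]
Numerator: 4.3722·(1 − 6·1597.701472 + 5·6985.456013) = 110800.376061
Denominator: (-3.3722)·(-6984.456013) = 23552.919786
L = 110800.376061/23552.919786 = 4.7043

Final: 4.7043


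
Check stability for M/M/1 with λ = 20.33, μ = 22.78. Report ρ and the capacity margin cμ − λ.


Total capacity cμ = 1·22.78 = 22.78/hr
ρ = λ/(cμ) = 20.33/22.78 = 0.8924
Stable ⇔ ρ < 1: YES
Spare capacity = cμ − λ = 22.78 − 20.33 = 2.45/hr

Final: ρ = 0.8924; stable; margin = 2.45/hr


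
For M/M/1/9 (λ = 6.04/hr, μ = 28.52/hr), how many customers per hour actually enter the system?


ρ = 0.2118; P_K = (1−ρ)ρ^9/(1−ρ^10) = 0.0000006755
λ_eff = λ(1 − P_K) = 6.04·(1 − 0.0000006755) = 6.04·0.999999 = 6.0400 /hr

Final: 6.0400 /hr


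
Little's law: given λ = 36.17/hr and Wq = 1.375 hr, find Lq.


Lq = λWq = 36.17·1.375 = 49.7338

Final: 49.7338


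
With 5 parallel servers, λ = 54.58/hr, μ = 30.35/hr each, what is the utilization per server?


ρ = λ/(cμ) = 54.58/(5·30.35) = 54.58/151.75 = 0.3597

Final: 0.3597


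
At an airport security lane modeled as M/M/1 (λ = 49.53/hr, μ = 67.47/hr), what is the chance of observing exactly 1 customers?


ρ = 49.53/67.47 = 0.7341
P_n = (1−ρ)·ρ^n = (1 − 0.7341)·0.7341^1 = 0.2659·0.734104 = 0.195195

Final: 0.195195


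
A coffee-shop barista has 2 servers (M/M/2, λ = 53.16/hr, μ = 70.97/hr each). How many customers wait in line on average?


a = λ/μ = 0.7490; ρ = a/2 = 0.3745
P₀ = 0.455049
Lq = P₀·a^c·ρ / (c!·(1−ρ)²) = 0.455049·0.56107·0.3745/(2·0.39122)
= 0.12221

Final: 0.12221


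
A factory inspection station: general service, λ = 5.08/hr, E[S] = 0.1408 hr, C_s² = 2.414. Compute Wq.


ρ = λ·E[S] = 5.08·0.1408 = 0.7153
E[S²] = E[S]²(1+C_s²) = 0.1408²·(1+2.414) = 0.067681
Wq = λ·E[S²]/(2(1−ρ)) = 5.08·0.067681/(2·0.2847) = 0.60375 hr

Final: 0.60375 hr


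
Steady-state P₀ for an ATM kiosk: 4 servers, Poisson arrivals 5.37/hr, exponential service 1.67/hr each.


a = λ/μ = 5.37/1.67 = 3.2156; ρ = a/c = 0.8039
Σ_{k=0}^{3} a^k/k! (terms k=0..3) = 1.00000 + 3.21557 + 5.16994 + 5.54143 = 14.92694
Tail: a^4/(4!(1−ρ)) = 106.91318/(24·0.1961) = 22.71565
P₀ = 1/(14.92694 + 22.71565) = 1/37.64260 = 0.026566

Final: 0.026566


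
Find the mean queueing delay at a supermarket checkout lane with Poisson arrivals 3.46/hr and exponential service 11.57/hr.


ρ = 3.46/11.57 = 0.2990
Wq = ρ/(μ−λ) = 0.2990/(11.57 − 3.46) = 0.2990/8.11 = 0.03687 hr

Final: 0.03687 hr


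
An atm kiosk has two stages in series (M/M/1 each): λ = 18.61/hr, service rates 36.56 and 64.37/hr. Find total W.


Each node sees arrival rate λ = 18.61/hr (tandem ⇒ throughput preserved).
W₁ = 1/(μ₁−λ) = 1/(36.56−18.61) = 0.05571 hr
W₂ = 1/(μ₂−λ) = 1/(64.37−18.61) = 0.02185 hr
W_total = W₁ + W₂ = 0.05571 + 0.02185 = 0.07756 hr

Final: 0.07756 hr


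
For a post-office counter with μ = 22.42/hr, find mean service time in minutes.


Mean service time = 1/μ = 1/22.42 hour = 0.04460 hour
In minutes: 0.04460 × 60 = 2.6762 min

Final: 2.6762 min


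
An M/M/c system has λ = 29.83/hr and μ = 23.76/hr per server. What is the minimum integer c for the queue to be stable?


Stability requires cμ > λ ⇔ c > λ/μ.
λ/μ = 29.83/23.76 = 1.2555
Minimum integer c = ⌊1.2555⌋ + 1 = 2
Check: 2·23.76 = 47.52 > 29.83, while 1·23.76 = 23.76 ≤ 29.83

Final: 2 servers


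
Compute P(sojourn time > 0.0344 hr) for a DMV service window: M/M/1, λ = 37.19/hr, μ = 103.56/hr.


W ~ Exponential(μ−λ) for M/M/1.
μ − λ = 103.56 − 37.19 = 66.3700
P(W > t) = e^{−(μ−λ)t} = e^{−2.2831} = 0.101965

Final: 0.101965


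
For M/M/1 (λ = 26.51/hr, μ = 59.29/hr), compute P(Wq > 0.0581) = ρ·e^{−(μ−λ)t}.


ρ = 26.51/59.29 = 0.4471
P(Wq > t) = ρ·e^{−(μ−λ)t} = 0.4471·e^{−1.9045}
= 0.4471·0.148894 = 0.066574

Final: 0.066574


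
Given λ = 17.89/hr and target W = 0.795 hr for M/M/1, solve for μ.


W = 1/(μ−λ) ⇒ μ − λ = 1/W = 1/0.795 = 1.2579
μ = λ + 1/W = 17.89 + 1.2579 = 19.1479 per hr

Final: 19.1479 /hr


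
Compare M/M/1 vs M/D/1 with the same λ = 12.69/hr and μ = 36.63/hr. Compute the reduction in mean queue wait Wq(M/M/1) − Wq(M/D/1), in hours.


ρ = 12.69/36.63 = 0.3464
Wq(M/M/1) = ρ/(μ−λ) = 0.3464/23.94 = 0.01447 hr
Wq(M/D/1) = ρ/(2(μ−λ)) = 0.007236 hr
Savings = 0.01447 − 0.007236 = 0.007236 hr

Final: 0.007236 hr


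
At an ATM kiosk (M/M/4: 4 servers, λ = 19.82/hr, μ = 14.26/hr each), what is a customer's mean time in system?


a = 1.3899; ρ = 0.3475; P₀ = 0.247425
Lq = P₀·a^c·ρ/(c!(1−ρ)²) = 0.03140
Wq = Lq/λ = 0.03140/19.82 = 0.001584 hr
W = Wq + 1/μ = 0.001584 + 0.07013 = 0.07171 hr

Final: 0.07171 hr


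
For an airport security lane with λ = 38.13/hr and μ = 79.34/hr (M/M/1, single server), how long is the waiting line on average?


ρ = 38.13/79.34 = 0.4806
Lq = ρ²/(1−ρ) = 0.2310/0.5194 = 0.4447

Final: 0.4447


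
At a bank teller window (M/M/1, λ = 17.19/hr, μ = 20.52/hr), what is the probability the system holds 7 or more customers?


ρ = 17.19/20.52 = 0.8377
P(N ≥ n) = ρ^n = 0.8377^7 = 0.289527

Final: 0.289527


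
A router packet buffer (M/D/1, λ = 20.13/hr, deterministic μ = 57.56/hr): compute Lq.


ρ = 20.13/57.56 = 0.3497
M/D/1: Lq = ρ²/(2(1−ρ)) = 0.1223/(2·0.6503) = 0.09404

Final: 0.09404


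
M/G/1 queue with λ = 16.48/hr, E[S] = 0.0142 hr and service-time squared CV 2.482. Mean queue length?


ρ = λ·E[S] = 16.48·0.0142 = 0.2340
Lq = ρ²(1+C_s²)/(2(1−ρ)) = 0.05476·(1+2.482)/(2·0.7660)
= 0.05476·3.4820/1.5320 = 0.12447

Final: 0.12447


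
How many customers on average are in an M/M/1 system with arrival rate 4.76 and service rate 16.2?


ρ = λ/μ = 4.76/16.2 = 0.2938
L = ρ/(1−ρ) = 0.2938/(1 − 0.2938) = 0.2938/0.7062 = 0.4161

Final: 0.4161


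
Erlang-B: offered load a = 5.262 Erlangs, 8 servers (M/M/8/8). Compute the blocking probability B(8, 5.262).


B(c,a) = (a^c/c!) / Σ_{k=0}^{c} a^k/k!
a^8/8! = 14.577607
Σ terms (k=0..8): 1.00000 + 5.26200 + 13.84432 + 24.28294 + 31.94421 + 33.61809 + 29.48306 + 22.16284 + 14.57761 = 176.175062
B = 14.577607/176.175062 = 0.082745

Final: 0.082745


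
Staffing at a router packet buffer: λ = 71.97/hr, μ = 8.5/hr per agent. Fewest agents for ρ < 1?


Stability requires cμ > λ ⇔ c > λ/μ.
λ/μ = 71.97/8.5 = 8.4671
Minimum integer c = ⌊8.4671⌋ + 1 = 9
Check: 9·8.5 = 76.50 > 71.97, while 8·8.5 = 68.00 ≤ 71.97

Final: 9 servers


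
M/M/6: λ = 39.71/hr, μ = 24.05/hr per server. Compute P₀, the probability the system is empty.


a = λ/μ = 39.71/24.05 = 1.6511; ρ = a/c = 0.2752
Σ_{k=0}^{5} a^k/k! (terms k=0..5) = 1.00000 + 1.65114 + 1.36314 + 0.75025 + 0.30969 + 0.10227 = 5.17649
Tail: a^6/(6!(1−ρ)) = 20.26324/(720·0.7248) = 0.03883
P₀ = 1/(5.17649 + 0.03883) = 1/5.21531 = 0.191743

Final: 0.191743


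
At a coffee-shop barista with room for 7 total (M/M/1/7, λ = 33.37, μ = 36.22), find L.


ρ = 33.37/36.22 = 0.9213
L = ρ[1 − (K+1)ρ^K + Kρ^(K+1)] / [(1−ρ)(1−ρ^(K+1))]
Numerator: 0.9213·(1 − 8·0.563449 + 7·0.519113) = 0.116273
Denominator: (0.07869)·(0.480887) = 0.037839
L = 0.116273/0.037839 = 3.0728

Final: 3.0728


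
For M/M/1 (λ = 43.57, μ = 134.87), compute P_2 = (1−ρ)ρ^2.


ρ = 43.57/134.87 = 0.3231
P_n = (1−ρ)·ρ^n = (1 − 0.3231)·0.3231^2 = 0.6769·0.104362 = 0.070648

Final: 0.070648


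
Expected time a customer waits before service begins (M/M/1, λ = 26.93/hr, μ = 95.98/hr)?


ρ = 26.93/95.98 = 0.2806
Wq = ρ/(μ−λ) = 0.2806/(95.98 − 26.93) = 0.2806/69.05 = 0.004063 hr

Final: 0.004063 hr


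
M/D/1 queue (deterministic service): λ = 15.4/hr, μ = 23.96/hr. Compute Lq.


ρ = 15.4/23.96 = 0.6427
M/D/1: Lq = ρ²/(2(1−ρ)) = 0.4131/(2·0.3573) = 0.57816

Final: 0.57816


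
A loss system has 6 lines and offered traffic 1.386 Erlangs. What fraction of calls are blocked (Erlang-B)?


B(c,a) = (a^c/c!) / Σ_{k=0}^{c} a^k/k!
a^6/6! = 0.009846
Σ terms (k=0..6): 1.00000 + 1.38600 + 0.96050 + 0.44375 + 0.15376 + 0.04262 + 0.009846 = 3.996475
B = 0.009846/3.996475 = 0.002464

Final: 0.002464


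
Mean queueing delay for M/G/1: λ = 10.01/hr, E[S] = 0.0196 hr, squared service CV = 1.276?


ρ = λ·E[S] = 10.01·0.0196 = 0.1962
E[S²] = E[S]²(1+C_s²) = 0.0196²·(1+1.276) = 0.0008743
Wq = λ·E[S²]/(2(1−ρ)) = 10.01·0.0008743/(2·0.8038) = 0.005444 hr

Final: 0.005444 hr


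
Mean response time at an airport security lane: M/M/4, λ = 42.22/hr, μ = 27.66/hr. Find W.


a = 1.5264; ρ = 0.3816; P₀ = 0.215063
Lq = P₀·a^c·ρ/(c!(1−ρ)²) = 0.04854
Wq = Lq/λ = 0.04854/42.22 = 0.001150 hr
W = Wq + 1/μ = 0.001150 + 0.03615 = 0.03730 hr

Final: 0.03730 hr


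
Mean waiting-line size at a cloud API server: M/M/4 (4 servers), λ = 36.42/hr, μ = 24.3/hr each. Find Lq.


a = λ/μ = 1.4988; ρ = a/4 = 0.3747
P₀ = 0.221276
Lq = P₀·a^c·ρ / (c!·(1−ρ)²) = 0.221276·5.04585·0.3747/(24·0.39101)
= 0.04458

Final: 0.04458


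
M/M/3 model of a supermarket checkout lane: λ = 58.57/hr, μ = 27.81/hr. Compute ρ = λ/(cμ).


ρ = λ/(cμ) = 58.57/(3·27.81) = 58.57/83.43 = 0.7020

Final: 0.7020


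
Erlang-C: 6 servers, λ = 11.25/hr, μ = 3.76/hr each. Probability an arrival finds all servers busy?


a = λ/μ = 2.9920; ρ = a/6 = 0.4987
P₀ = 0.049365 (from M/M/c formula)
C(c,a) = [a^c/(c!(1−ρ))]·P₀ = [717.44409/(720·0.5013)]·0.049365
= 1.98761·0.049365 = 0.098118

Final: 0.098118


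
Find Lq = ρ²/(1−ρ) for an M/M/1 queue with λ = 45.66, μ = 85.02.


ρ = 45.66/85.02 = 0.5371
Lq = ρ²/(1−ρ) = 0.2884/0.4629 = 0.6230

Final: 0.6230


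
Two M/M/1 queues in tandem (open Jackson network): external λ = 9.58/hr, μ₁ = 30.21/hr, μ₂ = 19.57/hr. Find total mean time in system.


Each node sees arrival rate λ = 9.58/hr (tandem ⇒ throughput preserved).
W₁ = 1/(μ₁−λ) = 1/(30.21−9.58) = 0.04847 hr
W₂ = 1/(μ₂−λ) = 1/(19.57−9.58) = 0.10010 hr
W_total = W₁ + W₂ = 0.04847 + 0.10010 = 0.14857 hr

Final: 0.14857 hr


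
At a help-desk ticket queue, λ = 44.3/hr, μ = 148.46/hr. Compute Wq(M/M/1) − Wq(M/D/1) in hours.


ρ = 44.3/148.46 = 0.2984
Wq(M/M/1) = ρ/(μ−λ) = 0.2984/104.16 = 0.002865 hr
Wq(M/D/1) = ρ/(2(μ−λ)) = 0.001432 hr
Savings = 0.002865 − 0.001432 = 0.001432 hr

Final: 0.001432 hr


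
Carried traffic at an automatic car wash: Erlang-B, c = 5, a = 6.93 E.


B(5,6.93) = 0.420562 (Erlang-B)
Carried load = a(1 − B) = 6.93·(1 − 0.420562) = 6.93·0.579438 = 4.0155 E

Final: 4.0155 Erlangs


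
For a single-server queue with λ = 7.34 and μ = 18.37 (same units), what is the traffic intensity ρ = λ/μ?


ρ = λ/μ = 7.34/18.37 = 0.3996

Final: 0.3996


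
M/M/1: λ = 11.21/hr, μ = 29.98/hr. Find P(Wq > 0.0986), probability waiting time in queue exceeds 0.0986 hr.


ρ = 11.21/29.98 = 0.3739
P(Wq > t) = ρ·e^{−(μ−λ)t} = 0.3739·e^{−1.8507}
= 0.3739·0.157124 = 0.058751

Final: 0.058751


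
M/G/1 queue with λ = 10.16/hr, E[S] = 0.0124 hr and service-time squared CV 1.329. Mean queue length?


ρ = λ·E[S] = 10.16·0.0124 = 0.1260
Lq = ρ²(1+C_s²)/(2(1−ρ)) = 0.01587·(1+1.329)/(2·0.8740)
= 0.01587·2.3290/1.7480 = 0.02115

Final: 0.02115


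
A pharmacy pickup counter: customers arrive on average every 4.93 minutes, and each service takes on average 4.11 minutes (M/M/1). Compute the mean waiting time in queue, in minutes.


λ = 60/4.93 = 12.1704 /hr
μ = 60/4.11 = 14.5985 /hr
ρ = λ/μ = 12.1704/14.5985 = 0.8337
Wq = ρ/(μ−λ) = 0.8337/(14.5985−12.1704) = 0.34334 hr
In minutes: 0.34334·60 = 20.600 min

Final: 20.600 min


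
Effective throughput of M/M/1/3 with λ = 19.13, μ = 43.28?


ρ = 0.4420; P_K = (1−ρ)ρ^3/(1−ρ^4) = 0.050097
λ_eff = λ(1 − P_K) = 19.13·(1 − 0.050097) = 19.13·0.949903 = 18.1716 /hr

Final: 18.1716 /hr


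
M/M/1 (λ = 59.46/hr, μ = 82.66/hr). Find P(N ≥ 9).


ρ = 59.46/82.66 = 0.7193
P(N ≥ n) = ρ^n = 0.7193^9 = 0.051566

Final: 0.051566


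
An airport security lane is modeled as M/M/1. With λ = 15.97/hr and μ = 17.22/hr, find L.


ρ = λ/μ = 15.97/17.22 = 0.9274
L = ρ/(1−ρ) = 0.9274/(1 − 0.9274) = 0.9274/0.07259 = 12.7760

Final: 12.7760


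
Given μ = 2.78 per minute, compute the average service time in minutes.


Mean service time = 1/μ = 1/2.78 minute = 0.35971 minute
In minutes: 0.35971 × 1 = 0.3597 min

Final: 0.3597 min


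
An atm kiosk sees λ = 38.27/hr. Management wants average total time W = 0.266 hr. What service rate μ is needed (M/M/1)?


W = 1/(μ−λ) ⇒ μ − λ = 1/W = 1/0.266 = 3.7594
μ = λ + 1/W = 38.27 + 3.7594 = 42.0294 per hr

Final: 42.0294 /hr


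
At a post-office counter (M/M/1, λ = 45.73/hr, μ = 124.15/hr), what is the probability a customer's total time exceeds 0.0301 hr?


W ~ Exponential(μ−λ) for M/M/1.
μ − λ = 124.15 − 45.73 = 78.4200
P(W > t) = e^{−(μ−λ)t} = e^{−2.3604} = 0.094378

Final: 0.094378


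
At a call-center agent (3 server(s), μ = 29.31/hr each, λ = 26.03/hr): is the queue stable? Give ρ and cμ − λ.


Total capacity cμ = 3·29.31 = 87.93/hr
ρ = λ/(cμ) = 26.03/87.93 = 0.2960
Stable ⇔ ρ < 1: YES
Spare capacity = cμ − λ = 87.93 − 26.03 = 61.90/hr

Final: ρ = 0.2960; stable; margin = 61.90/hr


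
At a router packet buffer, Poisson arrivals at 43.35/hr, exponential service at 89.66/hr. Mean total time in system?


W = 1/(μ−λ) = 1/(89.66 − 43.35) = 1/46.31 = 0.02159 hr

Final: 0.02159 hr


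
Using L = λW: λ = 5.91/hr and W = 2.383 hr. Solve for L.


L = λW = 5.91·2.383 = 14.0835

Final: 14.0835


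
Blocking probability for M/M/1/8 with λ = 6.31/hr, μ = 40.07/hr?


ρ = λ/μ = 6.31/40.07 = 0.1575
P_K = (1−ρ)ρ^K/(1−ρ^(K+1)) = (0.8425·0.0000003782)/(1 − 0.00000005955)
= 0.0000003186/1.000000 = 0.0000003186

Final: 0.0000003186


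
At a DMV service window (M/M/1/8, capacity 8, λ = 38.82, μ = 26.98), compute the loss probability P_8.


ρ = λ/μ = 38.82/26.98 = 1.4388
P_K = (1−ρ)ρ^K/(1−ρ^(K+1)) = (-0.4388·18.369980)/(1 − 26.431528)
= -8.061548/-25.431528 = 0.316990

Final: 0.316990


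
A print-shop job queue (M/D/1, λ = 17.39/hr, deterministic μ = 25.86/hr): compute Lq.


ρ = 17.39/25.86 = 0.6725
M/D/1: Lq = ρ²/(2(1−ρ)) = 0.4522/(2·0.3275) = 0.69033

Final: 0.69033


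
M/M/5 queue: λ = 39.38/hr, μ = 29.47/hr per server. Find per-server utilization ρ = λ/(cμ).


ρ = λ/(cμ) = 39.38/(5·29.47) = 39.38/147.35 = 0.2673

Final: 0.2673


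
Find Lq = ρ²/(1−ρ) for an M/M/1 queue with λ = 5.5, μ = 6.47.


ρ = 5.5/6.47 = 0.8501
Lq = ρ²/(1−ρ) = 0.7226/0.1499 = 4.8200

Final: 4.8200


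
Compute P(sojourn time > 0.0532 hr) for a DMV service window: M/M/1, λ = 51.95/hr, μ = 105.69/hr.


W ~ Exponential(μ−λ) for M/M/1.
μ − λ = 105.69 − 51.95 = 53.7400
P(W > t) = e^{−(μ−λ)t} = e^{−2.8590} = 0.057328

Final: 0.057328


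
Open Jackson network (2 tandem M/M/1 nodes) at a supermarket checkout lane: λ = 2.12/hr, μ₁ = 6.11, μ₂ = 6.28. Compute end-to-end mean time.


Each node sees arrival rate λ = 2.12/hr (tandem ⇒ throughput preserved).
W₁ = 1/(μ₁−λ) = 1/(6.11−2.12) = 0.25063 hr
W₂ = 1/(μ₂−λ) = 1/(6.28−2.12) = 0.24038 hr
W_total = W₁ + W₂ = 0.25063 + 0.24038 = 0.49101 hr

Final: 0.49101 hr


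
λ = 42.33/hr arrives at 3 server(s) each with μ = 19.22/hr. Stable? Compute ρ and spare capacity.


Total capacity cμ = 3·19.22 = 57.66/hr
ρ = λ/(cμ) = 42.33/57.66 = 0.7341
Stable ⇔ ρ < 1: YES
Spare capacity = cμ − λ = 57.66 − 42.33 = 15.33/hr

Final: ρ = 0.7341; stable; margin = 15.33/hr
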